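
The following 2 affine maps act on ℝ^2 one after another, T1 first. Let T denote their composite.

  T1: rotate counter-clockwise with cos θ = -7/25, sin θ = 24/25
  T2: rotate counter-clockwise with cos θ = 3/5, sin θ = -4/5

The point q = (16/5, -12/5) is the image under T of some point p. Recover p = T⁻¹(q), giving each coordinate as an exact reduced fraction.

T1 = [-7/25 -24/25 0; 24/25 -7/25 0; 0 0 1]
T2·T1 = [3/5 -4/5 0; 4/5 3/5 0; 0 0 1]
det M = 1; M⁻¹ = [3/5 4/5 0; -4/5 3/5 0; 0 0 1]
M⁻¹ · (16/5, -12/5)ᵀ = (0, -4)ᵀ

p = (0, -4)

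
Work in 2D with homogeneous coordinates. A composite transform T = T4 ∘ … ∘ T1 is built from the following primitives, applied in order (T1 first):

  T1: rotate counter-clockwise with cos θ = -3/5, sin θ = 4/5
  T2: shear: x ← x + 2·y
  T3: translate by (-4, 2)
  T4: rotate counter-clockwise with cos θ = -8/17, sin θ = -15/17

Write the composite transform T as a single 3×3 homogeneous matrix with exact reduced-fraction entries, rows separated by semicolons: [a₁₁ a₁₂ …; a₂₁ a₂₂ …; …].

T = [4/17 7/17 62/17; -107/85 174/85 44/17; 0 0 1]

T1 = [-3/5 -4/5 0; 4/5 -3/5 0; 0 0 1]
T2·T1 = [1 -2 0; 4/5 -3/5 0; 0 0 1]
T3·…·T1 = [1 -2 -4; 4/5 -3/5 2; 0 0 1]
T4·…·T1 = [4/17 7/17 62/17; -107/85 174/85 44/17; 0 0 1]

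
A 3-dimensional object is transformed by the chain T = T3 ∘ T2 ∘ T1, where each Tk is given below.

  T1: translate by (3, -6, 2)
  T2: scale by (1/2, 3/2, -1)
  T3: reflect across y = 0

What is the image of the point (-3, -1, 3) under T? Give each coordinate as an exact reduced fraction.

T(p) = (0, 21/2, -5)

T1 translate by (3, -6, 2): (-3, -1, 3) → (0, -7, 5)
T2 scale by (1/2, 3/2, -1): (0, -7, 5) → (0, -21/2, -5)
T3 reflect across y = 0: (0, -21/2, -5) → (0, 21/2, -5)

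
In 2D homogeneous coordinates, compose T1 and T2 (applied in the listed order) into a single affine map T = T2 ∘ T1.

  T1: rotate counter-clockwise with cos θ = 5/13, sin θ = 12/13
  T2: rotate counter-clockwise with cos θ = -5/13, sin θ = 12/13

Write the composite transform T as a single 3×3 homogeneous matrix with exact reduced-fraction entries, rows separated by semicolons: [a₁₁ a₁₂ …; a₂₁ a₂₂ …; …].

T = [-1 0 0; 0 -1 0; 0 0 1]

T1 = [5/13 -12/13 0; 12/13 5/13 0; 0 0 1]
T2·T1 = [-1 0 0; 0 -1 0; 0 0 1]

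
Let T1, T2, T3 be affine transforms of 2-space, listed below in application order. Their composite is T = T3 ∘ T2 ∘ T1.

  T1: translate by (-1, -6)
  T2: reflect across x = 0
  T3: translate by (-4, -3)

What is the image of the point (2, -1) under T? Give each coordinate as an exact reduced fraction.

T1 translate by (-1, -6): (2, -1) → (1, -7)
T2 reflect across x = 0: (1, -7) → (-1, -7)
T3 translate by (-4, -3): (-1, -7) → (-5, -10)

T(p) = (-5, -10)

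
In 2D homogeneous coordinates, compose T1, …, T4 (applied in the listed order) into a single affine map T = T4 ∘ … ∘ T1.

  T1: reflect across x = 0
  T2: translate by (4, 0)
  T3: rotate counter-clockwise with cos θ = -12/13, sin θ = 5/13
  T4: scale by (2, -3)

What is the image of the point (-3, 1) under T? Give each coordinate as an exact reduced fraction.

T1 reflect across x = 0: (-3, 1) → (3, 1)
T2 translate by (4, 0): (3, 1) → (7, 1)
T3 rotate counter-clockwise with cos θ = -12/13, sin θ = 5/13: (7, 1) → (-89/13, 23/13)
T4 scale by (2, -3): (-89/13, 23/13) → (-178/13, -69/13)

T(p) = (-178/13, -69/13)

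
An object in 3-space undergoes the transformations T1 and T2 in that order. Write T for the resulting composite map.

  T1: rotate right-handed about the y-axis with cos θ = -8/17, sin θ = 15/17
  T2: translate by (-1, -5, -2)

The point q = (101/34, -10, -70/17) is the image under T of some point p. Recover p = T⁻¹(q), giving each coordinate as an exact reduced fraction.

T1 = [-8/17 0 15/17 0; 0 1 0 0; -15/17 0 -8/17 0; 0 0 0 1]
T2·T1 = [-8/17 0 15/17 -1; 0 1 0 -5; -15/17 0 -8/17 -2; 0 0 0 1]
det M = 1; M⁻¹ = [-8/17 0 -15/17 -38/17; 0 1 0 5; 15/17 0 -8/17 -1/17; 0 0 0 1]
M⁻¹ · (101/34, -10, -70/17)ᵀ = (0, -5, 9/2)ᵀ

p = (0, -5, 9/2)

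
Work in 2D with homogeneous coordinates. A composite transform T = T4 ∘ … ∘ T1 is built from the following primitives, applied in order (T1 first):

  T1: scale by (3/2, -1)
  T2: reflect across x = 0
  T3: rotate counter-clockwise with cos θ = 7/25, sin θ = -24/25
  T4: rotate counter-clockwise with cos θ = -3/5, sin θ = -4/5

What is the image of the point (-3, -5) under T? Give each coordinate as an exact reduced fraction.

T(p) = (-1493/250, -387/125)

T1 scale by (3/2, -1): (-3, -5) → (-9/2, 5)
T2 reflect across x = 0: (-9/2, 5) → (9/2, 5)
T3 rotate counter-clockwise with cos θ = 7/25, sin θ = -24/25: (9/2, 5) → (303/50, -73/25)
T4 rotate counter-clockwise with cos θ = -3/5, sin θ = -4/5: (303/50, -73/25) → (-1493/250, -387/125)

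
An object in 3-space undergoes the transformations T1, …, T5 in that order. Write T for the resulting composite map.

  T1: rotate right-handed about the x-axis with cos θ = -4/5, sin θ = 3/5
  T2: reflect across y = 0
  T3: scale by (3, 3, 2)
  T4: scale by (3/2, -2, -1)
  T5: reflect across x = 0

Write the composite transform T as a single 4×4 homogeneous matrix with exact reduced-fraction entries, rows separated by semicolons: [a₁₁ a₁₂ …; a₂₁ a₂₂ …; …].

T = [-9/2 0 0 0; 0 -24/5 -18/5 0; 0 -6/5 8/5 0; 0 0 0 1]

T1 = [1 0 0 0; 0 -4/5 -3/5 0; 0 3/5 -4/5 0; 0 0 0 1]
T2·T1 = [1 0 0 0; 0 4/5 3/5 0; 0 3/5 -4/5 0; 0 0 0 1]
T3·…·T1 = [3 0 0 0; 0 12/5 9/5 0; 0 6/5 -8/5 0; 0 0 0 1]
T4·…·T1 = [9/2 0 0 0; 0 -24/5 -18/5 0; 0 -6/5 8/5 0; 0 0 0 1]
T5·…·T1 = [-9/2 0 0 0; 0 -24/5 -18/5 0; 0 -6/5 8/5 0; 0 0 0 1]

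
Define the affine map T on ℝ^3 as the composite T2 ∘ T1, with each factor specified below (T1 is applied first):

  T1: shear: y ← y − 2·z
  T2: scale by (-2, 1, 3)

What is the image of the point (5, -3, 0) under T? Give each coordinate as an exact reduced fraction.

T1 shear: y ← y − 2·z: (5, -3, 0) → (5, -3, 0)
T2 scale by (-2, 1, 3): (5, -3, 0) → (-10, -3, 0)

T(p) = (-10, -3, 0)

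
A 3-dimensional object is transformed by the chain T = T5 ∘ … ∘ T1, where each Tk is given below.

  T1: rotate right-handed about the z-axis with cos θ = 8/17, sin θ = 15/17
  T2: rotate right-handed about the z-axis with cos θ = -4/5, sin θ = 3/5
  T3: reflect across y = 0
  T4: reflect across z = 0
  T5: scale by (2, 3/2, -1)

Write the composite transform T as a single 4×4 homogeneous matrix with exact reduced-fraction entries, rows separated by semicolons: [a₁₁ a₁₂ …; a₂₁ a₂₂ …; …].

T = [-154/85 72/85 0 0; 54/85 231/170 0 0; 0 0 1 0; 0 0 0 1]

T1 = [8/17 -15/17 0 0; 15/17 8/17 0 0; 0 0 1 0; 0 0 0 1]
T2·T1 = [-77/85 36/85 0 0; -36/85 -77/85 0 0; 0 0 1 0; 0 0 0 1]
T3·…·T1 = [-77/85 36/85 0 0; 36/85 77/85 0 0; 0 0 1 0; 0 0 0 1]
T4·…·T1 = [-77/85 36/85 0 0; 36/85 77/85 0 0; 0 0 -1 0; 0 0 0 1]
T5·…·T1 = [-154/85 72/85 0 0; 54/85 231/170 0 0; 0 0 1 0; 0 0 0 1]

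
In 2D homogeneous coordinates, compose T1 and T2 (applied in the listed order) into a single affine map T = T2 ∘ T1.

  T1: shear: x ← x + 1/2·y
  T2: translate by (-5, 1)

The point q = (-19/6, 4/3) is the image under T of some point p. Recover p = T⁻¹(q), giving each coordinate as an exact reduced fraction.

T1 = [1 1/2 0; 0 1 0; 0 0 1]
T2·T1 = [1 1/2 -5; 0 1 1; 0 0 1]
det M = 1; M⁻¹ = [1 -1/2 11/2; 0 1 -1; 0 0 1]
M⁻¹ · (-19/6, 4/3)ᵀ = (5/3, 1/3)ᵀ

p = (5/3, 1/3)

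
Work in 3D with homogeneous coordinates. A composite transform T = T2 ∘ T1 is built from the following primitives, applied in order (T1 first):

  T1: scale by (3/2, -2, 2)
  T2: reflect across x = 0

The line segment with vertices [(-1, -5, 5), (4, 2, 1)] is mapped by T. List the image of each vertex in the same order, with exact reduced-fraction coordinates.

image vertices: (3/2, 10, 10), (-6, -4, 2)

T1 scale by (3/2, -2, 2): (-1, -5, 5) → (-3/2, 10, 10); (4, 2, 1) → (6, -4, 2)
T2 reflect across x = 0: (-3/2, 10, 10) → (3/2, 10, 10); (6, -4, 2) → (-6, -4, 2)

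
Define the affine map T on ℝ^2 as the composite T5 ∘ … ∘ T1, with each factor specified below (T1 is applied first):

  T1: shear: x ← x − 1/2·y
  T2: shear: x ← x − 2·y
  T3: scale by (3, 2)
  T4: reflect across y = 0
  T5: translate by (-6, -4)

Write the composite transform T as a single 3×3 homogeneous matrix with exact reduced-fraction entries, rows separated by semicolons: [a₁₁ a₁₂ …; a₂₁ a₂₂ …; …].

T1 = [1 -1/2 0; 0 1 0; 0 0 1]
T2·T1 = [1 -5/2 0; 0 1 0; 0 0 1]
T3·…·T1 = [3 -15/2 0; 0 2 0; 0 0 1]
T4·…·T1 = [3 -15/2 0; 0 -2 0; 0 0 1]
T5·…·T1 = [3 -15/2 -6; 0 -2 -4; 0 0 1]

T = [3 -15/2 -6; 0 -2 -4; 0 0 1]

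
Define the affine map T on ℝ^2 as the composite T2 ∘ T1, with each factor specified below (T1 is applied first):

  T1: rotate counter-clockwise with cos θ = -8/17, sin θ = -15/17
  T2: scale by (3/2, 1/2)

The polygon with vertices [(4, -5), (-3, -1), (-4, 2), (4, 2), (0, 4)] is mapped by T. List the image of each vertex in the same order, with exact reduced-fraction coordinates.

T1 rotate counter-clockwise with cos θ = -8/17, sin θ = -15/17: (4, -5) → (-107/17, -20/17); (-3, -1) → (9/17, 53/17); (-4, 2) → (62/17, 44/17); (4, 2) → (-2/17, -76/17); (0, 4) → (60/17, -32/17)
T2 scale by (3/2, 1/2): (-107/17, -20/17) → (-321/34, -10/17); (9/17, 53/17) → (27/34, 53/34); (62/17, 44/17) → (93/17, 22/17); (-2/17, -76/17) → (-3/17, -38/17); (60/17, -32/17) → (90/17, -16/17)

image vertices: (-321/34, -10/17), (27/34, 53/34), (93/17, 22/17), (-3/17, -38/17), (90/17, -16/17)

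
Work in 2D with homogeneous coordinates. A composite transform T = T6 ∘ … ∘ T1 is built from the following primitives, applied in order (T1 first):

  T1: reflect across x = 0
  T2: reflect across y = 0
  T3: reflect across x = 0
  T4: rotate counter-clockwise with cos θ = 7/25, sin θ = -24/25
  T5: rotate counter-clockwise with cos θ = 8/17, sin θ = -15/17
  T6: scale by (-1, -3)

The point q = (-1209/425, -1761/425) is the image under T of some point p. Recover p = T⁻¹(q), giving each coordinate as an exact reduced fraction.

T1 = [-1 0 0; 0 1 0; 0 0 1]
T2·T1 = [-1 0 0; 0 -1 0; 0 0 1]
T3·…·T1 = [1 0 0; 0 -1 0; 0 0 1]
T4·…·T1 = [7/25 -24/25 0; -24/25 -7/25 0; 0 0 1]
T5·…·T1 = [-304/425 -297/425 0; -297/425 304/425 0; 0 0 1]
T6·…·T1 = [304/425 297/425 0; 891/425 -912/425 0; 0 0 1]
det M = -3; M⁻¹ = [304/425 99/425 0; 297/425 -304/1275 0; 0 0 1]
M⁻¹ · (-1209/425, -1761/425)ᵀ = (-3, -1)ᵀ

p = (-3, -1)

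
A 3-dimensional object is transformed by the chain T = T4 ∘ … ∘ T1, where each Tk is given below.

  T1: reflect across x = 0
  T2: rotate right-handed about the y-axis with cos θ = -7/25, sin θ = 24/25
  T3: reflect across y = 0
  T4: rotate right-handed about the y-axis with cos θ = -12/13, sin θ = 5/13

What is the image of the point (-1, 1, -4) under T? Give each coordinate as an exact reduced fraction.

T1 reflect across x = 0: (-1, 1, -4) → (1, 1, -4)
T2 rotate right-handed about the y-axis with cos θ = -7/25, sin θ = 24/25: (1, 1, -4) → (-103/25, 1, 4/25)
T3 reflect across y = 0: (-103/25, 1, 4/25) → (-103/25, -1, 4/25)
T4 rotate right-handed about the y-axis with cos θ = -12/13, sin θ = 5/13: (-103/25, -1, 4/25) → (1256/325, -1, 467/325)

T(p) = (1256/325, -1, 467/325)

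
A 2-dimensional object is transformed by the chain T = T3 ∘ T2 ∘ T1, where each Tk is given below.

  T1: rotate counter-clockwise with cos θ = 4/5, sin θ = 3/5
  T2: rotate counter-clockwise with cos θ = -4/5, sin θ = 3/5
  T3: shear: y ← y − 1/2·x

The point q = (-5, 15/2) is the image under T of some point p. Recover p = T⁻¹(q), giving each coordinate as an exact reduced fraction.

T1 = [4/5 -3/5 0; 3/5 4/5 0; 0 0 1]
T2·T1 = [-1 0 0; 0 -1 0; 0 0 1]
T3·…·T1 = [-1 0 0; 1/2 -1 0; 0 0 1]
det M = 1; M⁻¹ = [-1 0 0; -1/2 -1 0; 0 0 1]
M⁻¹ · (-5, 15/2)ᵀ = (5, -5)ᵀ

p = (5, -5)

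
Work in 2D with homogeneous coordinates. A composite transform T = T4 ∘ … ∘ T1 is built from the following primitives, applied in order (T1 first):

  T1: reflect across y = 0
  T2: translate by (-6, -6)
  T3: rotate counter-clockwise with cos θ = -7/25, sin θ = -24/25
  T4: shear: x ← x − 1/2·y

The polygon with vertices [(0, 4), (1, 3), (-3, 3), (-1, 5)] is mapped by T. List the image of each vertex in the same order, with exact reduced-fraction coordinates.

T1 reflect across y = 0: (0, 4) → (0, -4); (1, 3) → (1, -3); (-3, 3) → (-3, -3); (-1, 5) → (-1, -5)
T2 translate by (-6, -6): (0, -4) → (-6, -10); (1, -3) → (-5, -9); (-3, -3) → (-9, -9); (-1, -5) → (-7, -11)
T3 rotate counter-clockwise with cos θ = -7/25, sin θ = -24/25: (-6, -10) → (-198/25, 214/25); (-5, -9) → (-181/25, 183/25); (-9, -9) → (-153/25, 279/25); (-7, -11) → (-43/5, 49/5)
T4 shear: x ← x − 1/2·y: (-198/25, 214/25) → (-61/5, 214/25); (-181/25, 183/25) → (-109/10, 183/25); (-153/25, 279/25) → (-117/10, 279/25); (-43/5, 49/5) → (-27/2, 49/5)

image vertices: (-61/5, 214/25), (-109/10, 183/25), (-117/10, 279/25), (-27/2, 49/5)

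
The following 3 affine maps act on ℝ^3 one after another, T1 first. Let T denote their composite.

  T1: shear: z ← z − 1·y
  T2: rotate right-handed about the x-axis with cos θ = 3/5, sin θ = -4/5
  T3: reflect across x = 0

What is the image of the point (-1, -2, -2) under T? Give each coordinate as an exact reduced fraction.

T(p) = (1, -6/5, 8/5)

T1 shear: z ← z − 1·y: (-1, -2, -2) → (-1, -2, 0)
T2 rotate right-handed about the x-axis with cos θ = 3/5, sin θ = -4/5: (-1, -2, 0) → (-1, -6/5, 8/5)
T3 reflect across x = 0: (-1, -6/5, 8/5) → (1, -6/5, 8/5)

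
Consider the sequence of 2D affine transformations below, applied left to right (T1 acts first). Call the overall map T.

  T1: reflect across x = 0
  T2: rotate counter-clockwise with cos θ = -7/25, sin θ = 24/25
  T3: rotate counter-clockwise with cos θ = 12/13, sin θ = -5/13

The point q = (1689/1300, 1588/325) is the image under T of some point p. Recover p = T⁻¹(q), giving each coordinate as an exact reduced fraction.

p = (-5, -3/4)

T1 = [-1 0 0; 0 1 0; 0 0 1]
T2·T1 = [7/25 -24/25 0; -24/25 -7/25 0; 0 0 1]
T3·…·T1 = [-36/325 -323/325 0; -323/325 36/325 0; 0 0 1]
det M = -1; M⁻¹ = [-36/325 -323/325 0; -323/325 36/325 0; 0 0 1]
M⁻¹ · (1689/1300, 1588/325)ᵀ = (-5, -3/4)ᵀ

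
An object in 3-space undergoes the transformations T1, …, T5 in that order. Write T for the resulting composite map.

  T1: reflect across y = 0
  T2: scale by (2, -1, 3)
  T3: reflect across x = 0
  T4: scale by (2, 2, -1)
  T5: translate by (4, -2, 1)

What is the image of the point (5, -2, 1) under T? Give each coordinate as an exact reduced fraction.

T(p) = (-16, -6, -2)

T1 reflect across y = 0: (5, -2, 1) → (5, 2, 1)
T2 scale by (2, -1, 3): (5, 2, 1) → (10, -2, 3)
T3 reflect across x = 0: (10, -2, 3) → (-10, -2, 3)
T4 scale by (2, 2, -1): (-10, -2, 3) → (-20, -4, -3)
T5 translate by (4, -2, 1): (-20, -4, -3) → (-16, -6, -2)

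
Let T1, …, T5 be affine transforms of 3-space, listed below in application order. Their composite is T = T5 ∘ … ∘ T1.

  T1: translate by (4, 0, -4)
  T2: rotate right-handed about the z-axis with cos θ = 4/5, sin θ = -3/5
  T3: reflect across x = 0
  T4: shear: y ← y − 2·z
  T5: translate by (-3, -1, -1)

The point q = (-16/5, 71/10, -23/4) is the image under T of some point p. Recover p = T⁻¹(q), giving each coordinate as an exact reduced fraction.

p = (-3, -1, -3/4)

T1 = [1 0 0 4; 0 1 0 0; 0 0 1 -4; 0 0 0 1]
T2·T1 = [4/5 3/5 0 16/5; -3/5 4/5 0 -12/5; 0 0 1 -4; 0 0 0 1]
T3·…·T1 = [-4/5 -3/5 0 -16/5; -3/5 4/5 0 -12/5; 0 0 1 -4; 0 0 0 1]
T4·…·T1 = [-4/5 -3/5 0 -16/5; -3/5 4/5 -2 28/5; 0 0 1 -4; 0 0 0 1]
T5·…·T1 = [-4/5 -3/5 0 -31/5; -3/5 4/5 -2 23/5; 0 0 1 -5; 0 0 0 1]
det M = -1; M⁻¹ = [-4/5 -3/5 -6/5 -41/5; -3/5 4/5 8/5 3/5; 0 0 1 5; 0 0 0 1]
M⁻¹ · (-16/5, 71/10, -23/4)ᵀ = (-3, -1, -3/4)ᵀ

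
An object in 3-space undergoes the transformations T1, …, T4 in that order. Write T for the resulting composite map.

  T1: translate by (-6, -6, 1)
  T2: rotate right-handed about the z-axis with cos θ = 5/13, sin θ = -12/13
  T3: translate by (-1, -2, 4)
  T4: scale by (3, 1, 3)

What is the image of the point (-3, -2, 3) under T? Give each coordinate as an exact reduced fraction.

T(p) = (-462/13, 42/13, 24)

T1 translate by (-6, -6, 1): (-3, -2, 3) → (-9, -8, 4)
T2 rotate right-handed about the z-axis with cos θ = 5/13, sin θ = -12/13: (-9, -8, 4) → (-141/13, 68/13, 4)
T3 translate by (-1, -2, 4): (-141/13, 68/13, 4) → (-154/13, 42/13, 8)
T4 scale by (3, 1, 3): (-154/13, 42/13, 8) → (-462/13, 42/13, 24)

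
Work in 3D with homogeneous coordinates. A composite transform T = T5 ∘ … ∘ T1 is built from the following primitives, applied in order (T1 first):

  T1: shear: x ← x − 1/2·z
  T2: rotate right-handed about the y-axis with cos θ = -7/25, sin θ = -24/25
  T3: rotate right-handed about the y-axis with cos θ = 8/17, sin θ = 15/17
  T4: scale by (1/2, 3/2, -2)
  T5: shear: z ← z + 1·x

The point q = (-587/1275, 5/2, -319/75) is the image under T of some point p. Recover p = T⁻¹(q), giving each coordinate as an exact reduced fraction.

p = (5/3, 5/3, 2)

T1 = [1 0 -1/2 0; 0 1 0 0; 0 0 1 0; 0 0 0 1]
T2·T1 = [-7/25 0 -41/50 0; 0 1 0 0; 24/25 0 -19/25 0; 0 0 0 1]
T3·…·T1 = [304/425 0 -449/425 0; 0 1 0 0; 297/425 0 311/850 0; 0 0 0 1]
T4·…·T1 = [152/425 0 -449/850 0; 0 3/2 0 0; -594/425 0 -311/425 0; 0 0 0 1]
T5·…·T1 = [152/425 0 -449/850 0; 0 3/2 0 0; -26/25 0 -63/50 0; 0 0 0 1]
det M = -3/2; M⁻¹ = [63/50 0 -449/850 0; 0 2/3 0 0; -26/25 0 -152/425 0; 0 0 0 1]
M⁻¹ · (-587/1275, 5/2, -319/75)ᵀ = (5/3, 5/3, 2)ᵀ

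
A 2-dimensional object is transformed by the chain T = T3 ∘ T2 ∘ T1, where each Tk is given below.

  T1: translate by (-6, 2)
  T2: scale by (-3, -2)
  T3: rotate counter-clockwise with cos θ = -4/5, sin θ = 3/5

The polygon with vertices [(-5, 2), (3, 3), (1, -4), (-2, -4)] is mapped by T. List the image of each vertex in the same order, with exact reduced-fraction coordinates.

image vertices: (-108/5, 131/5), (-6/5, 67/5), (-72/5, 29/5), (-108/5, 56/5)

T1 translate by (-6, 2): (-5, 2) → (-11, 4); (3, 3) → (-3, 5); (1, -4) → (-5, -2); (-2, -4) → (-8, -2)
T2 scale by (-3, -2): (-11, 4) → (33, -8); (-3, 5) → (9, -10); (-5, -2) → (15, 4); (-8, -2) → (24, 4)
T3 rotate counter-clockwise with cos θ = -4/5, sin θ = 3/5: (33, -8) → (-108/5, 131/5); (9, -10) → (-6/5, 67/5); (15, 4) → (-72/5, 29/5); (24, 4) → (-108/5, 56/5)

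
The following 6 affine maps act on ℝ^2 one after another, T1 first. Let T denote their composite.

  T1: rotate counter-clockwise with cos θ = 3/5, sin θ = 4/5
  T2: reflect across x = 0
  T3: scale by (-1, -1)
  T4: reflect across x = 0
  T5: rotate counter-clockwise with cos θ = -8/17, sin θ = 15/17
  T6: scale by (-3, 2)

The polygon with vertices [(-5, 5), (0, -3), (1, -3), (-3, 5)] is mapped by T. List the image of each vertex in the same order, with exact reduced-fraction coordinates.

T1 rotate counter-clockwise with cos θ = 3/5, sin θ = 4/5: (-5, 5) → (-7, -1); (0, -3) → (12/5, -9/5); (1, -3) → (3, -1); (-3, 5) → (-29/5, 3/5)
T2 reflect across x = 0: (-7, -1) → (7, -1); (12/5, -9/5) → (-12/5, -9/5); (3, -1) → (-3, -1); (-29/5, 3/5) → (29/5, 3/5)
T3 scale by (-1, -1): (7, -1) → (-7, 1); (-12/5, -9/5) → (12/5, 9/5); (-3, -1) → (3, 1); (29/5, 3/5) → (-29/5, -3/5)
T4 reflect across x = 0: (-7, 1) → (7, 1); (12/5, 9/5) → (-12/5, 9/5); (3, 1) → (-3, 1); (-29/5, -3/5) → (29/5, -3/5)
T5 rotate counter-clockwise with cos θ = -8/17, sin θ = 15/17: (7, 1) → (-71/17, 97/17); (-12/5, 9/5) → (-39/85, -252/85); (-3, 1) → (9/17, -53/17); (29/5, -3/5) → (-11/5, 27/5)
T6 scale by (-3, 2): (-71/17, 97/17) → (213/17, 194/17); (-39/85, -252/85) → (117/85, -504/85); (9/17, -53/17) → (-27/17, -106/17); (-11/5, 27/5) → (33/5, 54/5)

image vertices: (213/17, 194/17), (117/85, -504/85), (-27/17, -106/17), (33/5, 54/5)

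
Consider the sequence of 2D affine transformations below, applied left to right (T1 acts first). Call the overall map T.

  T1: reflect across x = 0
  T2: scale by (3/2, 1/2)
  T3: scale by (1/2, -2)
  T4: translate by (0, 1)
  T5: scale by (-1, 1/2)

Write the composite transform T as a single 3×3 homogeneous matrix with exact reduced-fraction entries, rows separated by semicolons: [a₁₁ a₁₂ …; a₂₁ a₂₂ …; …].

T = [3/4 0 0; 0 -1/2 1/2; 0 0 1]

T1 = [-1 0 0; 0 1 0; 0 0 1]
T2·T1 = [-3/2 0 0; 0 1/2 0; 0 0 1]
T3·…·T1 = [-3/4 0 0; 0 -1 0; 0 0 1]
T4·…·T1 = [-3/4 0 0; 0 -1 1; 0 0 1]
T5·…·T1 = [3/4 0 0; 0 -1/2 1/2; 0 0 1]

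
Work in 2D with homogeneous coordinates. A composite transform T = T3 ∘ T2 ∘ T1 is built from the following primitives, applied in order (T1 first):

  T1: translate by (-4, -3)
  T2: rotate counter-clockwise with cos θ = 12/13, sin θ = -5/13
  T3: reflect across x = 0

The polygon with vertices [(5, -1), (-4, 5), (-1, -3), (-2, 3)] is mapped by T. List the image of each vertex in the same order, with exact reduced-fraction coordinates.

image vertices: (8/13, -53/13), (86/13, 64/13), (90/13, -47/13), (72/13, 30/13)

T1 translate by (-4, -3): (5, -1) → (1, -4); (-4, 5) → (-8, 2); (-1, -3) → (-5, -6); (-2, 3) → (-6, 0)
T2 rotate counter-clockwise with cos θ = 12/13, sin θ = -5/13: (1, -4) → (-8/13, -53/13); (-8, 2) → (-86/13, 64/13); (-5, -6) → (-90/13, -47/13); (-6, 0) → (-72/13, 30/13)
T3 reflect across x = 0: (-8/13, -53/13) → (8/13, -53/13); (-86/13, 64/13) → (86/13, 64/13); (-90/13, -47/13) → (90/13, -47/13); (-72/13, 30/13) → (72/13, 30/13)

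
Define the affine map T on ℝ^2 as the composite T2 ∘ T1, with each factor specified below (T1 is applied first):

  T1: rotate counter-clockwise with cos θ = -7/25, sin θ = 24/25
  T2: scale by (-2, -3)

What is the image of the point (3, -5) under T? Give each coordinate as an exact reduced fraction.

T1 rotate counter-clockwise with cos θ = -7/25, sin θ = 24/25: (3, -5) → (99/25, 107/25)
T2 scale by (-2, -3): (99/25, 107/25) → (-198/25, -321/25)

T(p) = (-198/25, -321/25)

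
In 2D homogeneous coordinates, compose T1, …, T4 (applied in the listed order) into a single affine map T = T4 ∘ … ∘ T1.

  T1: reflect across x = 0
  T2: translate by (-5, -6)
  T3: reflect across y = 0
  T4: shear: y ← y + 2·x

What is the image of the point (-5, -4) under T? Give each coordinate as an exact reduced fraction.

T(p) = (0, 10)

T1 reflect across x = 0: (-5, -4) → (5, -4)
T2 translate by (-5, -6): (5, -4) → (0, -10)
T3 reflect across y = 0: (0, -10) → (0, 10)
T4 shear: y ← y + 2·x: (0, 10) → (0, 10)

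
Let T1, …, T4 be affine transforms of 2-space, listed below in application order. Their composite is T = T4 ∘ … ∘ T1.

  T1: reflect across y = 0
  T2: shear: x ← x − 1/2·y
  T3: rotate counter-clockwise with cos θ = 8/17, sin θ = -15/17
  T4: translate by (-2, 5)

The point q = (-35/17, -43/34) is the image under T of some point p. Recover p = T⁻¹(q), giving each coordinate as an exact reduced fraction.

T1 = [1 0 0; 0 -1 0; 0 0 1]
T2·T1 = [1 1/2 0; 0 -1 0; 0 0 1]
T3·…·T1 = [8/17 -11/17 0; -15/17 -31/34 0; 0 0 1]
T4·…·T1 = [8/17 -11/17 -2; -15/17 -31/34 5; 0 0 1]
det M = -1; M⁻¹ = [31/34 -11/17 86/17; -15/17 -8/17 10/17; 0 0 1]
M⁻¹ · (-35/17, -43/34)ᵀ = (4, 3)ᵀ

p = (4, 3)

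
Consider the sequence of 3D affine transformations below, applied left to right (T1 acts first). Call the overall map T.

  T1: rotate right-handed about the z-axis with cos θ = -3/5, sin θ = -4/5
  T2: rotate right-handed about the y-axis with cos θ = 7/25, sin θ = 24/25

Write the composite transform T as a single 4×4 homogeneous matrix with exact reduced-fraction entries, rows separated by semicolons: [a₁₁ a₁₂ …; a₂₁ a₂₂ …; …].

T = [-21/125 28/125 24/25 0; -4/5 -3/5 0 0; 72/125 -96/125 7/25 0; 0 0 0 1]

T1 = [-3/5 4/5 0 0; -4/5 -3/5 0 0; 0 0 1 0; 0 0 0 1]
T2·T1 = [-21/125 28/125 24/25 0; -4/5 -3/5 0 0; 72/125 -96/125 7/25 0; 0 0 0 1]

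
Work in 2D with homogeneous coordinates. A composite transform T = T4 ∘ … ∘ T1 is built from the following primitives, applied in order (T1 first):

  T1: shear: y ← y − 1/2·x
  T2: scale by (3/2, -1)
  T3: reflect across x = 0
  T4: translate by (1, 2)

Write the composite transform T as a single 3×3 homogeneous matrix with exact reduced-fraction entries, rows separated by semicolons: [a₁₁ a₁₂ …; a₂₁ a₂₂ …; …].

T = [-3/2 0 1; 1/2 -1 2; 0 0 1]

T1 = [1 0 0; -1/2 1 0; 0 0 1]
T2·T1 = [3/2 0 0; 1/2 -1 0; 0 0 1]
T3·…·T1 = [-3/2 0 0; 1/2 -1 0; 0 0 1]
T4·…·T1 = [-3/2 0 1; 1/2 -1 2; 0 0 1]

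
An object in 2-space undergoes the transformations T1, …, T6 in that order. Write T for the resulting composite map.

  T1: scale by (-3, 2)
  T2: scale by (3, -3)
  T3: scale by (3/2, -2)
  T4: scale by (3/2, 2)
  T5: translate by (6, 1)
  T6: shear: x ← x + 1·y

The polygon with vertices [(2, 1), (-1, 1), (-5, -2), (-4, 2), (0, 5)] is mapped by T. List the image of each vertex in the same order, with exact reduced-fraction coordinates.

T1 scale by (-3, 2): (2, 1) → (-6, 2); (-1, 1) → (3, 2); (-5, -2) → (15, -4); (-4, 2) → (12, 4); (0, 5) → (0, 10)
T2 scale by (3, -3): (-6, 2) → (-18, -6); (3, 2) → (9, -6); (15, -4) → (45, 12); (12, 4) → (36, -12); (0, 10) → (0, -30)
T3 scale by (3/2, -2): (-18, -6) → (-27, 12); (9, -6) → (27/2, 12); (45, 12) → (135/2, -24); (36, -12) → (54, 24); (0, -30) → (0, 60)
T4 scale by (3/2, 2): (-27, 12) → (-81/2, 24); (27/2, 12) → (81/4, 24); (135/2, -24) → (405/4, -48); (54, 24) → (81, 48); (0, 60) → (0, 120)
T5 translate by (6, 1): (-81/2, 24) → (-69/2, 25); (81/4, 24) → (105/4, 25); (405/4, -48) → (429/4, -47); (81, 48) → (87, 49); (0, 120) → (6, 121)
T6 shear: x ← x + 1·y: (-69/2, 25) → (-19/2, 25); (105/4, 25) → (205/4, 25); (429/4, -47) → (241/4, -47); (87, 49) → (136, 49); (6, 121) → (127, 121)

image vertices: (-19/2, 25), (205/4, 25), (241/4, -47), (136, 49), (127, 121)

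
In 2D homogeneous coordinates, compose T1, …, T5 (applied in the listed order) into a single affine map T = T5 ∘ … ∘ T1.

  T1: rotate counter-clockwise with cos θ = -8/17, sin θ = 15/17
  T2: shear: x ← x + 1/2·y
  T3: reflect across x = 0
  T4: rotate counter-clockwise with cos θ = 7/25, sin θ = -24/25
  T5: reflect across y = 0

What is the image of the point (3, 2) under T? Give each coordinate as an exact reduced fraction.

T1 rotate counter-clockwise with cos θ = -8/17, sin θ = 15/17: (3, 2) → (-54/17, 29/17)
T2 shear: x ← x + 1/2·y: (-54/17, 29/17) → (-79/34, 29/17)
T3 reflect across x = 0: (-79/34, 29/17) → (79/34, 29/17)
T4 rotate counter-clockwise with cos θ = 7/25, sin θ = -24/25: (79/34, 29/17) → (389/170, -149/85)
T5 reflect across y = 0: (389/170, -149/85) → (389/170, 149/85)

T(p) = (389/170, 149/85)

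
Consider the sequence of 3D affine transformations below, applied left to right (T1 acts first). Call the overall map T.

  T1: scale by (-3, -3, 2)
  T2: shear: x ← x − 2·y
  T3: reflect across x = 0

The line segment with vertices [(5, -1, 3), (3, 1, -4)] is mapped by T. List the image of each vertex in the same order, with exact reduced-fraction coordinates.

T1 scale by (-3, -3, 2): (5, -1, 3) → (-15, 3, 6); (3, 1, -4) → (-9, -3, -8)
T2 shear: x ← x − 2·y: (-15, 3, 6) → (-21, 3, 6); (-9, -3, -8) → (-3, -3, -8)
T3 reflect across x = 0: (-21, 3, 6) → (21, 3, 6); (-3, -3, -8) → (3, -3, -8)

image vertices: (21, 3, 6), (3, -3, -8)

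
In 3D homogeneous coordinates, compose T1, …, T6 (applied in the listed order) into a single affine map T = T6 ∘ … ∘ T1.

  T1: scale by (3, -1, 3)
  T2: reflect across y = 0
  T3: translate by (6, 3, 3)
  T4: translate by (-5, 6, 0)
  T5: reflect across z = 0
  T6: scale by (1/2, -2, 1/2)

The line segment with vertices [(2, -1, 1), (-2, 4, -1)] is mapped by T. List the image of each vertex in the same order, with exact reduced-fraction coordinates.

image vertices: (7/2, -16, -3), (-5/2, -26, 0)

T1 scale by (3, -1, 3): (2, -1, 1) → (6, 1, 3); (-2, 4, -1) → (-6, -4, -3)
T2 reflect across y = 0: (6, 1, 3) → (6, -1, 3); (-6, -4, -3) → (-6, 4, -3)
T3 translate by (6, 3, 3): (6, -1, 3) → (12, 2, 6); (-6, 4, -3) → (0, 7, 0)
T4 translate by (-5, 6, 0): (12, 2, 6) → (7, 8, 6); (0, 7, 0) → (-5, 13, 0)
T5 reflect across z = 0: (7, 8, 6) → (7, 8, -6); (-5, 13, 0) → (-5, 13, 0)
T6 scale by (1/2, -2, 1/2): (7, 8, -6) → (7/2, -16, -3); (-5, 13, 0) → (-5/2, -26, 0)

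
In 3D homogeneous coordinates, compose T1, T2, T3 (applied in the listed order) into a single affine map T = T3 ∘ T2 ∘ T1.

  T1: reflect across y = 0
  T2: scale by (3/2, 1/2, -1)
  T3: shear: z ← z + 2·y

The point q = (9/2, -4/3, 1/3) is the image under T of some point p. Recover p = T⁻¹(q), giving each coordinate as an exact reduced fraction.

T1 = [1 0 0 0; 0 -1 0 0; 0 0 1 0; 0 0 0 1]
T2·T1 = [3/2 0 0 0; 0 -1/2 0 0; 0 0 -1 0; 0 0 0 1]
T3·…·T1 = [3/2 0 0 0; 0 -1/2 0 0; 0 -1 -1 0; 0 0 0 1]
det M = 3/4; M⁻¹ = [2/3 0 0 0; 0 -2 0 0; 0 2 -1 0; 0 0 0 1]
M⁻¹ · (9/2, -4/3, 1/3)ᵀ = (3, 8/3, -3)ᵀ

p = (3, 8/3, -3)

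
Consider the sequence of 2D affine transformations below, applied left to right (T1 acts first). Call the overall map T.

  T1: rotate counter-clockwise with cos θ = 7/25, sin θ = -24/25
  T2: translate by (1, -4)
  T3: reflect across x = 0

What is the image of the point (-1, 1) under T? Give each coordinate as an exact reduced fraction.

T1 rotate counter-clockwise with cos θ = 7/25, sin θ = -24/25: (-1, 1) → (17/25, 31/25)
T2 translate by (1, -4): (17/25, 31/25) → (42/25, -69/25)
T3 reflect across x = 0: (42/25, -69/25) → (-42/25, -69/25)

T(p) = (-42/25, -69/25)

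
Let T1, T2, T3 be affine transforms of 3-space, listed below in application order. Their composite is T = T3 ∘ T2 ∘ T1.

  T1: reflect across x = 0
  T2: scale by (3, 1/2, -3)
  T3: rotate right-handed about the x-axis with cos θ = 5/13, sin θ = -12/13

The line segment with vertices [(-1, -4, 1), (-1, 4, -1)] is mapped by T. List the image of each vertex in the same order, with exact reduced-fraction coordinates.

image vertices: (3, -46/13, 9/13), (3, 46/13, -9/13)

T1 reflect across x = 0: (-1, -4, 1) → (1, -4, 1); (-1, 4, -1) → (1, 4, -1)
T2 scale by (3, 1/2, -3): (1, -4, 1) → (3, -2, -3); (1, 4, -1) → (3, 2, 3)
T3 rotate right-handed about the x-axis with cos θ = 5/13, sin θ = -12/13: (3, -2, -3) → (3, -46/13, 9/13); (3, 2, 3) → (3, 46/13, -9/13)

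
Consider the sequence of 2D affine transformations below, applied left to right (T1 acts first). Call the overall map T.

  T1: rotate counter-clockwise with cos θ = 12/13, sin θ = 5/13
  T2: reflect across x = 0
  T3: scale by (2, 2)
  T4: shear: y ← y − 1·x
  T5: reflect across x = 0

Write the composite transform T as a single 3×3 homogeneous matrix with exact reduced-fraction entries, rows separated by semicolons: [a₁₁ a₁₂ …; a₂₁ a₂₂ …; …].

T = [24/13 -10/13 0; 34/13 14/13 0; 0 0 1]

T1 = [12/13 -5/13 0; 5/13 12/13 0; 0 0 1]
T2·T1 = [-12/13 5/13 0; 5/13 12/13 0; 0 0 1]
T3·…·T1 = [-24/13 10/13 0; 10/13 24/13 0; 0 0 1]
T4·…·T1 = [-24/13 10/13 0; 34/13 14/13 0; 0 0 1]
T5·…·T1 = [24/13 -10/13 0; 34/13 14/13 0; 0 0 1]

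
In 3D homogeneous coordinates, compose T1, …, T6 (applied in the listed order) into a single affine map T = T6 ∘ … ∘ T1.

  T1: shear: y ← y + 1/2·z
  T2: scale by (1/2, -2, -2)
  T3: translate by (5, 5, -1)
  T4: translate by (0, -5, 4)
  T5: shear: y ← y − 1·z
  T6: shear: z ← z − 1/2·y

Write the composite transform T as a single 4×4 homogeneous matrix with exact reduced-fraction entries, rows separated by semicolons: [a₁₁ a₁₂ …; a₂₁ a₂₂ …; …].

T = [1/2 0 0 5; 0 -2 1 -3; 0 1 -5/2 9/2; 0 0 0 1]

T1 = [1 0 0 0; 0 1 1/2 0; 0 0 1 0; 0 0 0 1]
T2·T1 = [1/2 0 0 0; 0 -2 -1 0; 0 0 -2 0; 0 0 0 1]
T3·…·T1 = [1/2 0 0 5; 0 -2 -1 5; 0 0 -2 -1; 0 0 0 1]
T4·…·T1 = [1/2 0 0 5; 0 -2 -1 0; 0 0 -2 3; 0 0 0 1]
T5·…·T1 = [1/2 0 0 5; 0 -2 1 -3; 0 0 -2 3; 0 0 0 1]
T6·…·T1 = [1/2 0 0 5; 0 -2 1 -3; 0 1 -5/2 9/2; 0 0 0 1]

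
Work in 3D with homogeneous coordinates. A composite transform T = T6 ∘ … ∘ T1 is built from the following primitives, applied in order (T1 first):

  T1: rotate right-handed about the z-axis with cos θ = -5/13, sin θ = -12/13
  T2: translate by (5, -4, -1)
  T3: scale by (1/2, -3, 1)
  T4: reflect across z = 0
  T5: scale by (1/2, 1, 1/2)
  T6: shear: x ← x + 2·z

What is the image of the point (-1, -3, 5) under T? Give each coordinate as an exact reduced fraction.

T1 rotate right-handed about the z-axis with cos θ = -5/13, sin θ = -12/13: (-1, -3, 5) → (-31/13, 27/13, 5)
T2 translate by (5, -4, -1): (-31/13, 27/13, 5) → (34/13, -25/13, 4)
T3 scale by (1/2, -3, 1): (34/13, -25/13, 4) → (17/13, 75/13, 4)
T4 reflect across z = 0: (17/13, 75/13, 4) → (17/13, 75/13, -4)
T5 scale by (1/2, 1, 1/2): (17/13, 75/13, -4) → (17/26, 75/13, -2)
T6 shear: x ← x + 2·z: (17/26, 75/13, -2) → (-87/26, 75/13, -2)

T(p) = (-87/26, 75/13, -2)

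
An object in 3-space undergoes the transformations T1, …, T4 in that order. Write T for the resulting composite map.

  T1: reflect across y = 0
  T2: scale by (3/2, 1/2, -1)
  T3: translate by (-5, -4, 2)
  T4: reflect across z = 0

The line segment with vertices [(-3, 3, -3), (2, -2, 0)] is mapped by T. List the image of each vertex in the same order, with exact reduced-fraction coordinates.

T1 reflect across y = 0: (-3, 3, -3) → (-3, -3, -3); (2, -2, 0) → (2, 2, 0)
T2 scale by (3/2, 1/2, -1): (-3, -3, -3) → (-9/2, -3/2, 3); (2, 2, 0) → (3, 1, 0)
T3 translate by (-5, -4, 2): (-9/2, -3/2, 3) → (-19/2, -11/2, 5); (3, 1, 0) → (-2, -3, 2)
T4 reflect across z = 0: (-19/2, -11/2, 5) → (-19/2, -11/2, -5); (-2, -3, 2) → (-2, -3, -2)

image vertices: (-19/2, -11/2, -5), (-2, -3, -2)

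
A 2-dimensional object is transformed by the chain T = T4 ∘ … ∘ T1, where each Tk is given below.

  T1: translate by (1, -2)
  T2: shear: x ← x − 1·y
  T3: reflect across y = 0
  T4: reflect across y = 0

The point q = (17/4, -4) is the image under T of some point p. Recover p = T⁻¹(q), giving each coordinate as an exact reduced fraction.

p = (-3/4, -2)

T1 = [1 0 1; 0 1 -2; 0 0 1]
T2·T1 = [1 -1 3; 0 1 -2; 0 0 1]
T3·…·T1 = [1 -1 3; 0 -1 2; 0 0 1]
T4·…·T1 = [1 -1 3; 0 1 -2; 0 0 1]
det M = 1; M⁻¹ = [1 1 -1; 0 1 2; 0 0 1]
M⁻¹ · (17/4, -4)ᵀ = (-3/4, -2)ᵀ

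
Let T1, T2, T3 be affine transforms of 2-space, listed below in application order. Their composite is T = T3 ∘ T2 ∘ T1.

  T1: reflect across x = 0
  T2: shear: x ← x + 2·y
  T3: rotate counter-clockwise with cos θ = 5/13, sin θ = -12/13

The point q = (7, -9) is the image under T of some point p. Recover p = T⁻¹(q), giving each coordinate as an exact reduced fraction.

T1 = [-1 0 0; 0 1 0; 0 0 1]
T2·T1 = [-1 2 0; 0 1 0; 0 0 1]
T3·…·T1 = [-5/13 22/13 0; 12/13 -19/13 0; 0 0 1]
det M = -1; M⁻¹ = [19/13 22/13 0; 12/13 5/13 0; 0 0 1]
M⁻¹ · (7, -9)ᵀ = (-5, 3)ᵀ

p = (-5, 3)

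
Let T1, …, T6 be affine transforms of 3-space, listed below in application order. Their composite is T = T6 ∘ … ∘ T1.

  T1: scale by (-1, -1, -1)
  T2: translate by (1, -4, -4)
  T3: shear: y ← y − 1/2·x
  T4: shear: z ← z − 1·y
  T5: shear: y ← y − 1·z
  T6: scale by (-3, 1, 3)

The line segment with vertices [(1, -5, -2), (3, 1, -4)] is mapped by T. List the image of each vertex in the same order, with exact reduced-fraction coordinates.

T1 scale by (-1, -1, -1): (1, -5, -2) → (-1, 5, 2); (3, 1, -4) → (-3, -1, 4)
T2 translate by (1, -4, -4): (-1, 5, 2) → (0, 1, -2); (-3, -1, 4) → (-2, -5, 0)
T3 shear: y ← y − 1/2·x: (0, 1, -2) → (0, 1, -2); (-2, -5, 0) → (-2, -4, 0)
T4 shear: z ← z − 1·y: (0, 1, -2) → (0, 1, -3); (-2, -4, 0) → (-2, -4, 4)
T5 shear: y ← y − 1·z: (0, 1, -3) → (0, 4, -3); (-2, -4, 4) → (-2, -8, 4)
T6 scale by (-3, 1, 3): (0, 4, -3) → (0, 4, -9); (-2, -8, 4) → (6, -8, 12)

image vertices: (0, 4, -9), (6, -8, 12)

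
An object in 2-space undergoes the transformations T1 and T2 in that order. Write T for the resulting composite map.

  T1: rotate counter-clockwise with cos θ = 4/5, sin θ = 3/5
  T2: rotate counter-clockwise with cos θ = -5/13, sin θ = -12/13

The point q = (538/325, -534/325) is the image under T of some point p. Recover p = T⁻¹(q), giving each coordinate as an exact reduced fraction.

p = (2, 6/5)

T1 = [4/5 -3/5 0; 3/5 4/5 0; 0 0 1]
T2·T1 = [16/65 63/65 0; -63/65 16/65 0; 0 0 1]
det M = 1; M⁻¹ = [16/65 -63/65 0; 63/65 16/65 0; 0 0 1]
M⁻¹ · (538/325, -534/325)ᵀ = (2, 6/5)ᵀ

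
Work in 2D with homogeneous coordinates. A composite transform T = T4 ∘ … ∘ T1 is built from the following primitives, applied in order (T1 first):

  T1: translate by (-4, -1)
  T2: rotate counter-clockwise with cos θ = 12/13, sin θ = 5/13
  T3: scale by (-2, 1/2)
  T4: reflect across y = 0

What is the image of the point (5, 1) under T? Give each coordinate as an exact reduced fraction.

T1 translate by (-4, -1): (5, 1) → (1, 0)
T2 rotate counter-clockwise with cos θ = 12/13, sin θ = 5/13: (1, 0) → (12/13, 5/13)
T3 scale by (-2, 1/2): (12/13, 5/13) → (-24/13, 5/26)
T4 reflect across y = 0: (-24/13, 5/26) → (-24/13, -5/26)

T(p) = (-24/13, -5/26)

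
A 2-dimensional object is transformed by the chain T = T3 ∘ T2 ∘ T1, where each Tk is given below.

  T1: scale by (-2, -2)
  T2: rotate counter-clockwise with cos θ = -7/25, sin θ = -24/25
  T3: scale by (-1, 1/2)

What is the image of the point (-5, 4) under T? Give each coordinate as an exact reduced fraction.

T(p) = (262/25, -92/25)

T1 scale by (-2, -2): (-5, 4) → (10, -8)
T2 rotate counter-clockwise with cos θ = -7/25, sin θ = -24/25: (10, -8) → (-262/25, -184/25)
T3 scale by (-1, 1/2): (-262/25, -184/25) → (262/25, -92/25)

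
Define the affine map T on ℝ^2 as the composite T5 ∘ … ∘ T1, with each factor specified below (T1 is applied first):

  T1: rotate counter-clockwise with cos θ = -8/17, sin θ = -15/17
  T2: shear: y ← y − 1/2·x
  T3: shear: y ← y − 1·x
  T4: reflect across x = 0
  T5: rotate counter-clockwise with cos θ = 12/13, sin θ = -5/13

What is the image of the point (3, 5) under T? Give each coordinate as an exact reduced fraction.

T1 rotate counter-clockwise with cos θ = -8/17, sin θ = -15/17: (3, 5) → (3, -5)
T2 shear: y ← y − 1/2·x: (3, -5) → (3, -13/2)
T3 shear: y ← y − 1·x: (3, -13/2) → (3, -19/2)
T4 reflect across x = 0: (3, -19/2) → (-3, -19/2)
T5 rotate counter-clockwise with cos θ = 12/13, sin θ = -5/13: (-3, -19/2) → (-167/26, -99/13)

T(p) = (-167/26, -99/13)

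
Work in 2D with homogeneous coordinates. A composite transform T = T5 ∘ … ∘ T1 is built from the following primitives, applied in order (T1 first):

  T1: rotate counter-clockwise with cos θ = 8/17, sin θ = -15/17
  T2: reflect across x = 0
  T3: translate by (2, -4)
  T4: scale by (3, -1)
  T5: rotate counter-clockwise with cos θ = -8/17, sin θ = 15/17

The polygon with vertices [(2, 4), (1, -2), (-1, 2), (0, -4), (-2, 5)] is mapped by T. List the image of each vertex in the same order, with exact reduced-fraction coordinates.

image vertices: (18/289, -2418/289), (-2829/289, 1728/289), (-843/289, 244/289), (-3756/289, 3430/289), (630/289, -1109/289)

T1 rotate counter-clockwise with cos θ = 8/17, sin θ = -15/17: (2, 4) → (76/17, 2/17); (1, -2) → (-22/17, -31/17); (-1, 2) → (22/17, 31/17); (0, -4) → (-60/17, -32/17); (-2, 5) → (59/17, 70/17)
T2 reflect across x = 0: (76/17, 2/17) → (-76/17, 2/17); (-22/17, -31/17) → (22/17, -31/17); (22/17, 31/17) → (-22/17, 31/17); (-60/17, -32/17) → (60/17, -32/17); (59/17, 70/17) → (-59/17, 70/17)
T3 translate by (2, -4): (-76/17, 2/17) → (-42/17, -66/17); (22/17, -31/17) → (56/17, -99/17); (-22/17, 31/17) → (12/17, -37/17); (60/17, -32/17) → (94/17, -100/17); (-59/17, 70/17) → (-25/17, 2/17)
T4 scale by (3, -1): (-42/17, -66/17) → (-126/17, 66/17); (56/17, -99/17) → (168/17, 99/17); (12/17, -37/17) → (36/17, 37/17); (94/17, -100/17) → (282/17, 100/17); (-25/17, 2/17) → (-75/17, -2/17)
T5 rotate counter-clockwise with cos θ = -8/17, sin θ = 15/17: (-126/17, 66/17) → (18/289, -2418/289); (168/17, 99/17) → (-2829/289, 1728/289); (36/17, 37/17) → (-843/289, 244/289); (282/17, 100/17) → (-3756/289, 3430/289); (-75/17, -2/17) → (630/289, -1109/289)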